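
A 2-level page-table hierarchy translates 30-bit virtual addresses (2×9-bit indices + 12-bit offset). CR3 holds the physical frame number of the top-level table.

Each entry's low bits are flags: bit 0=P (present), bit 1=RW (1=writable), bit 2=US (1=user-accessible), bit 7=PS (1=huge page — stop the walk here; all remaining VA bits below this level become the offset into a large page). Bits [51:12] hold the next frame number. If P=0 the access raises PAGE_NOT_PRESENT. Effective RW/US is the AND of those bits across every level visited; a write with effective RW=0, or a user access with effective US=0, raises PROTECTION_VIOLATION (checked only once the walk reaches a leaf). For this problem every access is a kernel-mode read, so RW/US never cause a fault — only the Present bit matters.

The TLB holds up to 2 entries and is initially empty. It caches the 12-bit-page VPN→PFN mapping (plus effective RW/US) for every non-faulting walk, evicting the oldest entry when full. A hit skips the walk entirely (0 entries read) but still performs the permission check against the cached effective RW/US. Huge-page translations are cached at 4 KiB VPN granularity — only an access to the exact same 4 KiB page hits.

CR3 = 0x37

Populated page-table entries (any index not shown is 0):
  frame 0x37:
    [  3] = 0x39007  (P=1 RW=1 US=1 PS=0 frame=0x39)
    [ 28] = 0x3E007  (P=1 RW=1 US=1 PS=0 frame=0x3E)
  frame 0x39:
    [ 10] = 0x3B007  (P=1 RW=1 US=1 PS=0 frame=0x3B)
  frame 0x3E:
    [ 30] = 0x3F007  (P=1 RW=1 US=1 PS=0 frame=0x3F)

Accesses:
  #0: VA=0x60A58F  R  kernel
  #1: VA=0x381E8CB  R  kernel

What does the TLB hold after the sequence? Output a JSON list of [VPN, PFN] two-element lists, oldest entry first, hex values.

Trace:
#0 VA=0x60A58F (r,kernel):
  [0] read 0x37 idx=3: raw=0x39007 flags P=1 W=1 U=1 S=0
  [1] read 0x39 idx=10: raw=0x3B007 flags P=1 W=1 U=1 S=0
  ⇒ phys 0x3B58F  [2 reads]
#1 VA=0x381E8CB (r,kernel):
  [0] read 0x37 idx=28: raw=0x3E007 flags P=1 W=1 U=1 S=0
  [1] read 0x3E idx=30: raw=0x3F007 flags P=1 W=1 U=1 S=0
  ⇒ phys 0x3F8CB  [2 reads]

TLB: [["0x60A", "0x3B"], ["0x381E", "0x3F"]]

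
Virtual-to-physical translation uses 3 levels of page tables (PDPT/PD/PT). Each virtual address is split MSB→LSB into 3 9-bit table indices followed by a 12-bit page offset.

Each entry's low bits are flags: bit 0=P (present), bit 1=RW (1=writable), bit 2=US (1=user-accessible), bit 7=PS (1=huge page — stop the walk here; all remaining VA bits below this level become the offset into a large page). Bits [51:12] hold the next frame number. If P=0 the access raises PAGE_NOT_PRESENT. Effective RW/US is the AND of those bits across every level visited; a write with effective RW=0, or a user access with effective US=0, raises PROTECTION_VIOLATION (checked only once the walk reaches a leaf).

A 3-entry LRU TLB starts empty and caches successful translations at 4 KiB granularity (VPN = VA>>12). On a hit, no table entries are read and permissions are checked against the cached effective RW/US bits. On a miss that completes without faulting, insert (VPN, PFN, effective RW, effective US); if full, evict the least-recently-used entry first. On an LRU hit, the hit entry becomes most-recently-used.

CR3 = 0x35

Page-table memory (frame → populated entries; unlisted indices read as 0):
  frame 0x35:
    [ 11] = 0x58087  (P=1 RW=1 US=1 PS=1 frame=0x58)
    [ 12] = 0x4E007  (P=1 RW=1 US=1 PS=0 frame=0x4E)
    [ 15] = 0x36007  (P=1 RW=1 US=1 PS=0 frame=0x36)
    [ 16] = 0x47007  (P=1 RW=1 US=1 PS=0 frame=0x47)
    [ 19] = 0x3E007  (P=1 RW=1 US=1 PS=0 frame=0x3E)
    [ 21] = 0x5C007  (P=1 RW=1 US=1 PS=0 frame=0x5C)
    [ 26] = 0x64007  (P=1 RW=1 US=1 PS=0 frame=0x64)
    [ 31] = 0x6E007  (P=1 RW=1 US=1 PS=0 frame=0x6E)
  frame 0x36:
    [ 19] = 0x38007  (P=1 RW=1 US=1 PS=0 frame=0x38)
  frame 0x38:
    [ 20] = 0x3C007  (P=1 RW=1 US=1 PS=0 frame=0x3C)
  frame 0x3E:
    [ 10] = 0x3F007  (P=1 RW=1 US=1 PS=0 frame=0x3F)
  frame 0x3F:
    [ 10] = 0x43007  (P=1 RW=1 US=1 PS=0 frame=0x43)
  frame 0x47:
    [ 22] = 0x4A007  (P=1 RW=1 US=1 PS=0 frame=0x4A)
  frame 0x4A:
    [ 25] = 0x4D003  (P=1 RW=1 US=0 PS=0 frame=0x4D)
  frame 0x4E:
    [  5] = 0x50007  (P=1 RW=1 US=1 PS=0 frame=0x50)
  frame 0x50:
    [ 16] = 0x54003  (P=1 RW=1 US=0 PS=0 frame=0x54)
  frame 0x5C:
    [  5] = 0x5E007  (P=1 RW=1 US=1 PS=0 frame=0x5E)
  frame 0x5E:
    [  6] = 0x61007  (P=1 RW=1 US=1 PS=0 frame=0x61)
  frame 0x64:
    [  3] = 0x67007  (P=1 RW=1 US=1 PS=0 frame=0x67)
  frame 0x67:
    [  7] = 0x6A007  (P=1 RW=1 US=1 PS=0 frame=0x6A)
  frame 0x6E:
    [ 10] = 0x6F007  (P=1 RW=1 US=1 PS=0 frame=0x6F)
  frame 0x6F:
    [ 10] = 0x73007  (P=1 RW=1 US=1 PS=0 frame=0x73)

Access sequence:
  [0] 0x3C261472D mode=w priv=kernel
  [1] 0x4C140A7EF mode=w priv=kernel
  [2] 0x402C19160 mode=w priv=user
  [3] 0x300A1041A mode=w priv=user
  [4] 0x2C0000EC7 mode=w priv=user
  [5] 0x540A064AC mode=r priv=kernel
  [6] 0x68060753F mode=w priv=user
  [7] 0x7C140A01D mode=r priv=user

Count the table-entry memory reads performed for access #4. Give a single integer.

Trace:
#0 VA=0x3C261472D (w,kernel):
  L0: frame=0x35 idx=15 entry=0x36007 [P=1 RW=1 US=1 PS=0]
  L1: frame=0x36 idx=19 entry=0x38007 [P=1 RW=1 US=1 PS=0]
  L2: frame=0x38 idx=20 entry=0x3C007 [P=1 RW=1 US=1 PS=0]
  ⇒ phys 0x3C72D  [3 reads]
#1 VA=0x4C140A7EF (w,kernel):
  L0: frame=0x35 idx=19 entry=0x3E007 [P=1 RW=1 US=1 PS=0]
  L1: frame=0x3E idx=10 entry=0x3F007 [P=1 RW=1 US=1 PS=0]
  L2: frame=0x3F idx=10 entry=0x43007 [P=1 RW=1 US=1 PS=0]
  ⇒ phys 0x437EF  [3 reads]
#2 VA=0x402C19160 (w,user):
  L0: frame=0x35 idx=16 entry=0x47007 [P=1 RW=1 US=1 PS=0]
  L1: frame=0x47 idx=22 entry=0x4A007 [P=1 RW=1 US=1 PS=0]
  L2: frame=0x4A idx=25 entry=0x4D003 [P=1 RW=1 US=0 PS=0]
  → PROTECTION_VIOLATION  (3 entries read)
#3 VA=0x300A1041A (w,user):
  L0: frame=0x35 idx=12 entry=0x4E007 [P=1 RW=1 US=1 PS=0]
  L1: frame=0x4E idx=5 entry=0x50007 [P=1 RW=1 US=1 PS=0]
  L2: frame=0x50 idx=16 entry=0x54003 [P=1 RW=1 US=0 PS=0]
  → PROTECTION_VIOLATION  (3 entries read)
#4 VA=0x2C0000EC7 (w,user):
  L0: frame=0x35 idx=11 entry=0x58087 [P=1 RW=1 US=1 PS=1]
  ⇒ phys 0x58EC7 (huge @L0)  [1 reads]
#5 VA=0x540A064AC (r,kernel):
  L0: frame=0x35 idx=21 entry=0x5C007 [P=1 RW=1 US=1 PS=0]
  L1: frame=0x5C idx=5 entry=0x5E007 [P=1 RW=1 US=1 PS=0]
  L2: frame=0x5E idx=6 entry=0x61007 [P=1 RW=1 US=1 PS=0]
  ⇒ phys 0x614AC  [3 reads]
#6 VA=0x68060753F (w,user):
  L0: frame=0x35 idx=26 entry=0x64007 [P=1 RW=1 US=1 PS=0]
  L1: frame=0x64 idx=3 entry=0x67007 [P=1 RW=1 US=1 PS=0]
  L2: frame=0x67 idx=7 entry=0x6A007 [P=1 RW=1 US=1 PS=0]
  ⇒ phys 0x6A53F  [3 reads]
#7 VA=0x7C140A01D (r,user):
  L0: frame=0x35 idx=31 entry=0x6E007 [P=1 RW=1 US=1 PS=0]
  L1: frame=0x6E idx=10 entry=0x6F007 [P=1 RW=1 US=1 PS=0]
  L2: frame=0x6F idx=10 entry=0x73007 [P=1 RW=1 US=1 PS=0]
  ⇒ phys 0x7301D  [3 reads]

Entries read for #4: 1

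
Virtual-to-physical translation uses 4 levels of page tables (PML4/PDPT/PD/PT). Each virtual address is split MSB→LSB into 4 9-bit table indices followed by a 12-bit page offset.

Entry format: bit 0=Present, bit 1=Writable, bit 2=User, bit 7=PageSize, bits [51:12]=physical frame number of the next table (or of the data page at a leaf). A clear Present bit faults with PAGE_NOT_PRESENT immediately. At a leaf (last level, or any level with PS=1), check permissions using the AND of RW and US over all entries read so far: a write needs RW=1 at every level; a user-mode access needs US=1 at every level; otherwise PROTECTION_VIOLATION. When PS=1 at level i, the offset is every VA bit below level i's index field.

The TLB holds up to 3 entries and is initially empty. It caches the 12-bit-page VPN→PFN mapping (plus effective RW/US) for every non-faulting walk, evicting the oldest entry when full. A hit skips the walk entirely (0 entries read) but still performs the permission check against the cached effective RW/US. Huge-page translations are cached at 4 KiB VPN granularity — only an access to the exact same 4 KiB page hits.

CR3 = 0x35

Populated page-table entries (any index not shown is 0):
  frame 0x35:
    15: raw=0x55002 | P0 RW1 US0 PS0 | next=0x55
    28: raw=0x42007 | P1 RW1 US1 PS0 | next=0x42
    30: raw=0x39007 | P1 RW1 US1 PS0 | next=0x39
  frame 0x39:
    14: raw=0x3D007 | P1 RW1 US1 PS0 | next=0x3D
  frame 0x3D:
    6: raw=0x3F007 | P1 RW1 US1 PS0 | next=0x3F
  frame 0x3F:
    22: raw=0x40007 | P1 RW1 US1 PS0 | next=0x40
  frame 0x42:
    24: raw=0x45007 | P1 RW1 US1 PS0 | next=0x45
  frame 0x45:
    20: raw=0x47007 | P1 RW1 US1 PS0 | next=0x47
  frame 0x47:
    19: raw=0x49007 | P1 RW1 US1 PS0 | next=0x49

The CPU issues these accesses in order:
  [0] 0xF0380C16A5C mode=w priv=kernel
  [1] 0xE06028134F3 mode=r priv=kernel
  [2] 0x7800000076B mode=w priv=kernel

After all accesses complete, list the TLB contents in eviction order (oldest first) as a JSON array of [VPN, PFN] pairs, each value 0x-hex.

Per-access translation:
#0 VA=0xF0380C16A5C (w,kernel):
  lvl0: tbl 0x35, slot 30 ⇒ 0x39007 (P1/RW1/US1/PS0)
  lvl1: tbl 0x39, slot 14 ⇒ 0x3D007 (P1/RW1/US1/PS0)
  lvl2: tbl 0x3D, slot 6 ⇒ 0x3F007 (P1/RW1/US1/PS0)
  lvl3: tbl 0x3F, slot 22 ⇒ 0x40007 (P1/RW1/US1/PS0)
  ⇒ phys 0x40A5C  [4 reads]
#1 VA=0xE06028134F3 (r,kernel):
  lvl0: tbl 0x35, slot 28 ⇒ 0x42007 (P1/RW1/US1/PS0)
  lvl1: tbl 0x42, slot 24 ⇒ 0x45007 (P1/RW1/US1/PS0)
  lvl2: tbl 0x45, slot 20 ⇒ 0x47007 (P1/RW1/US1/PS0)
  lvl3: tbl 0x47, slot 19 ⇒ 0x49007 (P1/RW1/US1/PS0)
  ⇒ phys 0x494F3  [4 reads]
#2 VA=0x7800000076B (w,kernel):
  lvl0: tbl 0x35, slot 15 ⇒ 0x55002 (P0/RW1/US0/PS0)
  ✗ PAGE_NOT_PRESENT  [1 reads]

TLB: [["0xF0380C16", "0x40"], ["0xE0602813", "0x49"]]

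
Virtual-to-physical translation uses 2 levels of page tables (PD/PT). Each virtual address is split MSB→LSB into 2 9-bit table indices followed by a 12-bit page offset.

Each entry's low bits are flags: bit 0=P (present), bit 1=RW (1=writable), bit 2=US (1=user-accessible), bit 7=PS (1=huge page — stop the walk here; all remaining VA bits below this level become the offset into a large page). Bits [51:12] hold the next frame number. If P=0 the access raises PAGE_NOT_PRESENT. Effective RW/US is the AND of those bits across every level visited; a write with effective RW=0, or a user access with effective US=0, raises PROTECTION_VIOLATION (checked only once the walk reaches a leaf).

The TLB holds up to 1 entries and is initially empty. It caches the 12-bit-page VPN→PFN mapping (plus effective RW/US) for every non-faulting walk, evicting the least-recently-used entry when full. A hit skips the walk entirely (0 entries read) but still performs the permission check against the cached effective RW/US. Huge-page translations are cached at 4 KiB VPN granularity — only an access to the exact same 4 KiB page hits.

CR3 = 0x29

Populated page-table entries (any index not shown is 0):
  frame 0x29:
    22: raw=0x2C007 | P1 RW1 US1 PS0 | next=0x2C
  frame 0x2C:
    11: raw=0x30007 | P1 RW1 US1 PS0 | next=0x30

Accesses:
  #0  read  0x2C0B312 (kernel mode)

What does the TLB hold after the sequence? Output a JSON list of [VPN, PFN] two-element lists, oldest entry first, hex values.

Walk each access:
#0 VA=0x2C0B312 (r,kernel):
  L0 @0x29[22] → 0x2C007  P=1,RW=1,US=1,PS=0
  L1 @0x2C[11] → 0x30007  P=1,RW=1,US=1,PS=0
  ⇒ phys 0x30312  [2 reads]

TLB: [["0x2C0B", "0x30"]]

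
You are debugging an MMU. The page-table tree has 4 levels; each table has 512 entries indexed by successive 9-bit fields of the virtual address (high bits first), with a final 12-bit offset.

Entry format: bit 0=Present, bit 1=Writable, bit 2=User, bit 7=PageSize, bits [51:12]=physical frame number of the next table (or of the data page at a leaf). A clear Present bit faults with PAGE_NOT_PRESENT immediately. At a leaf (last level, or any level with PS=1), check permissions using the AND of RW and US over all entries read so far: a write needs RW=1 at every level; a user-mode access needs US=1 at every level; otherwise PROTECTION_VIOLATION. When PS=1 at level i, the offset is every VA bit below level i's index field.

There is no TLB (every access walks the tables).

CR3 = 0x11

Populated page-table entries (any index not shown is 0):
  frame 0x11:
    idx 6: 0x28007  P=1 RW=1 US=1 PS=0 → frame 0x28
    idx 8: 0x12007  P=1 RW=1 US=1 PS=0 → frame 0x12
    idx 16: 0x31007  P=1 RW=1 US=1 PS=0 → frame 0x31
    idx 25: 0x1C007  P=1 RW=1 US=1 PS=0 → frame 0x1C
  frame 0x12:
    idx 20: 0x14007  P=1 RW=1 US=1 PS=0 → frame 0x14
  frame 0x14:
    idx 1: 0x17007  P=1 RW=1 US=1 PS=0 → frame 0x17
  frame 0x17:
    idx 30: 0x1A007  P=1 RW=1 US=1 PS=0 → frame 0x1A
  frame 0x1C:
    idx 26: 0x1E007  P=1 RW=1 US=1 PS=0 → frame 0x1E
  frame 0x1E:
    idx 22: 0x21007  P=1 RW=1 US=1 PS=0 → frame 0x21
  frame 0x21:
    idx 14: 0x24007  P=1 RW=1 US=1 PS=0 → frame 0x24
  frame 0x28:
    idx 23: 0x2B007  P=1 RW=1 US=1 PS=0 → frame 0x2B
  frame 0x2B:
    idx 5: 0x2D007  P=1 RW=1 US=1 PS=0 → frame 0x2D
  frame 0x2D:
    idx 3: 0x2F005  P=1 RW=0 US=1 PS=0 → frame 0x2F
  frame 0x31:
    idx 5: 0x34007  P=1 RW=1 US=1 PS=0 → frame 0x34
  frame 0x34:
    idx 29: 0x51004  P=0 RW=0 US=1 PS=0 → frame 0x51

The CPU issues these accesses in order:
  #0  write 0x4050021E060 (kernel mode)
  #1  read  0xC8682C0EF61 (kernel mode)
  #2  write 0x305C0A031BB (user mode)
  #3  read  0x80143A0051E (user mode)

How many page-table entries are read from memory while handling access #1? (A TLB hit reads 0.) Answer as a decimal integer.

Walk each access:
#0 VA=0x4050021E060 (w,kernel):
  [0] read 0x11 idx=8: raw=0x12007 flags P=1 W=1 U=1 S=0
  [1] read 0x12 idx=20: raw=0x14007 flags P=1 W=1 U=1 S=0
  [2] read 0x14 idx=1: raw=0x17007 flags P=1 W=1 U=1 S=0
  [3] read 0x17 idx=30: raw=0x1A007 flags P=1 W=1 U=1 S=0
  ⇒ phys 0x1A060  [4 reads]
#1 VA=0xC8682C0EF61 (r,kernel):
  [0] read 0x11 idx=25: raw=0x1C007 flags P=1 W=1 U=1 S=0
  [1] read 0x1C idx=26: raw=0x1E007 flags P=1 W=1 U=1 S=0
  [2] read 0x1E idx=22: raw=0x21007 flags P=1 W=1 U=1 S=0
  [3] read 0x21 idx=14: raw=0x24007 flags P=1 W=1 U=1 S=0
  ⇒ phys 0x24F61  [4 reads]
#2 VA=0x305C0A031BB (w,user):
  [0] read 0x11 idx=6: raw=0x28007 flags P=1 W=1 U=1 S=0
  [1] read 0x28 idx=23: raw=0x2B007 flags P=1 W=1 U=1 S=0
  [2] read 0x2B idx=5: raw=0x2D007 flags P=1 W=1 U=1 S=0
  [3] read 0x2D idx=3: raw=0x2F005 flags P=1 W=0 U=1 S=0
  ✗ PROTECTION_VIOLATION  [4 reads]
#3 VA=0x80143A0051E (r,user):
  [0] read 0x11 idx=16: raw=0x31007 flags P=1 W=1 U=1 S=0
  [1] read 0x31 idx=5: raw=0x34007 flags P=1 W=1 U=1 S=0
  [2] read 0x34 idx=29: raw=0x51004 flags P=0 W=0 U=1 S=0
  ✗ PAGE_NOT_PRESENT  [3 reads]

Entries read for #1: 4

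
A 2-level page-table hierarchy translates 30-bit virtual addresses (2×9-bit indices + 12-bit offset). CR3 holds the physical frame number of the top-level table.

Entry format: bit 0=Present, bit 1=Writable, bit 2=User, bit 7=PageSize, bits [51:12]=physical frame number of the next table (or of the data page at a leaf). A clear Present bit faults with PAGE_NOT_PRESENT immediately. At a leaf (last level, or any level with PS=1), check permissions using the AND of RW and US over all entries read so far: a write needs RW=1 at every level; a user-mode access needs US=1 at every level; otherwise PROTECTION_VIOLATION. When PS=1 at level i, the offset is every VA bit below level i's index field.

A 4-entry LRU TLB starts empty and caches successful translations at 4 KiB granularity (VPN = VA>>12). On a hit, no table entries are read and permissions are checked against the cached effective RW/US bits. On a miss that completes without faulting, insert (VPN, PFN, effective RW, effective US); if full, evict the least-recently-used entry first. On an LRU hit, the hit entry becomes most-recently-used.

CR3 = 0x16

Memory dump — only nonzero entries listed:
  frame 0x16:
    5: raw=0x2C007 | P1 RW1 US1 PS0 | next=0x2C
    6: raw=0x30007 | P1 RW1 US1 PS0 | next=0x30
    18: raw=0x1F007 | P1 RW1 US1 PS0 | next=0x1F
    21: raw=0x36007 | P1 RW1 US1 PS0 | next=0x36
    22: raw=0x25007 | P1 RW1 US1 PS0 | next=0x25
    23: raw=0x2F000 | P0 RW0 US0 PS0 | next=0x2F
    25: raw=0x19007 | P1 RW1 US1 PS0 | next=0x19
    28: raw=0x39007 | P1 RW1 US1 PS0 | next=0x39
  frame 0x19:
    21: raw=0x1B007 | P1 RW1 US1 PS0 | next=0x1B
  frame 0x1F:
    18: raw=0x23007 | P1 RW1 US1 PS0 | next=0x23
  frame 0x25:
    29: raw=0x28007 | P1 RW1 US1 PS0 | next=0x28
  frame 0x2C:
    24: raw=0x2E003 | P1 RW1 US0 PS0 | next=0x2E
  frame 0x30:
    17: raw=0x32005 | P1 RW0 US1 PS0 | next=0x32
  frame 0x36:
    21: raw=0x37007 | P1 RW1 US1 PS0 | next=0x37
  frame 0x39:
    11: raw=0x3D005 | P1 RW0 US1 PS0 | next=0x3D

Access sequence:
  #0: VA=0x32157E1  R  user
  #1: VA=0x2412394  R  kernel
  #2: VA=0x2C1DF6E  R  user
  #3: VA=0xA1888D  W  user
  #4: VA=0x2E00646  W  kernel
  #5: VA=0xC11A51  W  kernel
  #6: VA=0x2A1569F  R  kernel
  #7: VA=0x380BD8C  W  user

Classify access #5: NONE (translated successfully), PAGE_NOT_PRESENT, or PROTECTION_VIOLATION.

Trace:
#0 VA=0x32157E1 (r,user):
  L0 @0x16[25] → 0x19007  P=1,RW=1,US=1,PS=0
  L1 @0x19[21] → 0x1B007  P=1,RW=1,US=1,PS=0
  ⇒ phys 0x1B7E1  [2 reads]
#1 VA=0x2412394 (r,kernel):
  L0 @0x16[18] → 0x1F007  P=1,RW=1,US=1,PS=0
  L1 @0x1F[18] → 0x23007  P=1,RW=1,US=1,PS=0
  ⇒ phys 0x23394  [2 reads]
#2 VA=0x2C1DF6E (r,user):
  L0 @0x16[22] → 0x25007  P=1,RW=1,US=1,PS=0
  L1 @0x25[29] → 0x28007  P=1,RW=1,US=1,PS=0
  ⇒ phys 0x28F6E  [2 reads]
#3 VA=0xA1888D (w,user):
  L0 @0x16[5] → 0x2C007  P=1,RW=1,US=1,PS=0
  L1 @0x2C[24] → 0x2E003  P=1,RW=1,US=0,PS=0
  → PROTECTION_VIOLATION  (2 entries read)
#4 VA=0x2E00646 (w,kernel):
  L0 @0x16[23] → 0x2F000  P=0,RW=0,US=0,PS=0
  → PAGE_NOT_PRESENT  (1 entries read)
#5 VA=0xC11A51 (w,kernel):
  L0 @0x16[6] → 0x30007  P=1,RW=1,US=1,PS=0
  L1 @0x30[17] → 0x32005  P=1,RW=0,US=1,PS=0
  → PROTECTION_VIOLATION  (2 entries read)
#6 VA=0x2A1569F (r,kernel):
  L0 @0x16[21] → 0x36007  P=1,RW=1,US=1,PS=0
  L1 @0x36[21] → 0x37007  P=1,RW=1,US=1,PS=0
  ⇒ phys 0x3769F  [2 reads]
#7 VA=0x380BD8C (w,user):
  L0 @0x16[28] → 0x39007  P=1,RW=1,US=1,PS=0
  L1 @0x39[11] → 0x3D005  P=1,RW=0,US=1,PS=0
  → PROTECTION_VIOLATION  (2 entries read)

Access #5 fault: PROTECTION_VIOLATION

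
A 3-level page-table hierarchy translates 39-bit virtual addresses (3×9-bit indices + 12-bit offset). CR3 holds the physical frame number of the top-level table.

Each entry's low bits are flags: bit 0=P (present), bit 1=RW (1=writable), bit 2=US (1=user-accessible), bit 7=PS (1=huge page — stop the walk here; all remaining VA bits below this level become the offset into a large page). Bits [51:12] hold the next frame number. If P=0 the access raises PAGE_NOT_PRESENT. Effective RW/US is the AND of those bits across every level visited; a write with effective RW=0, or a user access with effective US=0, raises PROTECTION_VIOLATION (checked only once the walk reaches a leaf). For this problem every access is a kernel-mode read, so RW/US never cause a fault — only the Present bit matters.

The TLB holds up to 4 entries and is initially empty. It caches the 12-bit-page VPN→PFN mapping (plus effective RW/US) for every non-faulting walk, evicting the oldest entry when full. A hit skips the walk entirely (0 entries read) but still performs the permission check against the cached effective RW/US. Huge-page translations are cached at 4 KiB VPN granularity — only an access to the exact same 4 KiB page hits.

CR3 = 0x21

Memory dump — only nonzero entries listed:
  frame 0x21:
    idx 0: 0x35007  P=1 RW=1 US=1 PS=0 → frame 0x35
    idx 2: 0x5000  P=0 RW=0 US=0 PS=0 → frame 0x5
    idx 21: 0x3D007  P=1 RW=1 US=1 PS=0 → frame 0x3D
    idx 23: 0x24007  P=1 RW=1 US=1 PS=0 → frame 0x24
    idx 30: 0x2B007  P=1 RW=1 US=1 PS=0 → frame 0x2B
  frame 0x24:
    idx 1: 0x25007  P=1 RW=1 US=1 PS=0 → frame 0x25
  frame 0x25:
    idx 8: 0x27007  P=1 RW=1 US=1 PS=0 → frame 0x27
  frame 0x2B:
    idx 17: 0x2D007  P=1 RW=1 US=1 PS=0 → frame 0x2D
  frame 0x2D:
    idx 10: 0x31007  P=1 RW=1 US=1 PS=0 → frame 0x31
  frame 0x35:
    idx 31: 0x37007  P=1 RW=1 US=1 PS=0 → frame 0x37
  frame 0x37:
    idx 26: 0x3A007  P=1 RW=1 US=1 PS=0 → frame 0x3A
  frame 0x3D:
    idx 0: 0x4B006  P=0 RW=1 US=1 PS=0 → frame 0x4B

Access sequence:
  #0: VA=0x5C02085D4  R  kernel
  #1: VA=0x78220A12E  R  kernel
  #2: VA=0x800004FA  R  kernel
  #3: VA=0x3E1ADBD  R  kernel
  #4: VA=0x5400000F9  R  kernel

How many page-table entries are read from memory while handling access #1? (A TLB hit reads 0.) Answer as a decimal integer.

Trace:
#0 VA=0x5C02085D4 (r,kernel):
  [0] read 0x21 idx=23: raw=0x24007 flags P=1 W=1 U=1 S=0
  [1] read 0x24 idx=1: raw=0x25007 flags P=1 W=1 U=1 S=0
  [2] read 0x25 idx=8: raw=0x27007 flags P=1 W=1 U=1 S=0
  → PA=0x275D4  (3 entries read)
#1 VA=0x78220A12E (r,kernel):
  [0] read 0x21 idx=30: raw=0x2B007 flags P=1 W=1 U=1 S=0
  [1] read 0x2B idx=17: raw=0x2D007 flags P=1 W=1 U=1 S=0
  [2] read 0x2D idx=10: raw=0x31007 flags P=1 W=1 U=1 S=0
  → PA=0x3112E  (3 entries read)
#2 VA=0x800004FA (r,kernel):
  [0] read 0x21 idx=2: raw=0x5000 flags P=0 W=0 U=0 S=0
  ⇒ fault: PAGE_NOT_PRESENT  — 1 lookups
#3 VA=0x3E1ADBD (r,kernel):
  [0] read 0x21 idx=0: raw=0x35007 flags P=1 W=1 U=1 S=0
  [1] read 0x35 idx=31: raw=0x37007 flags P=1 W=1 U=1 S=0
  [2] read 0x37 idx=26: raw=0x3A007 flags P=1 W=1 U=1 S=0
  → PA=0x3ADBD  (3 entries read)
#4 VA=0x5400000F9 (r,kernel):
  [0] read 0x21 idx=21: raw=0x3D007 flags P=1 W=1 U=1 S=0
  [1] read 0x3D idx=0: raw=0x4B006 flags P=0 W=1 U=1 S=0
  ⇒ fault: PAGE_NOT_PRESENT  — 2 lookups

Entries read for #1: 3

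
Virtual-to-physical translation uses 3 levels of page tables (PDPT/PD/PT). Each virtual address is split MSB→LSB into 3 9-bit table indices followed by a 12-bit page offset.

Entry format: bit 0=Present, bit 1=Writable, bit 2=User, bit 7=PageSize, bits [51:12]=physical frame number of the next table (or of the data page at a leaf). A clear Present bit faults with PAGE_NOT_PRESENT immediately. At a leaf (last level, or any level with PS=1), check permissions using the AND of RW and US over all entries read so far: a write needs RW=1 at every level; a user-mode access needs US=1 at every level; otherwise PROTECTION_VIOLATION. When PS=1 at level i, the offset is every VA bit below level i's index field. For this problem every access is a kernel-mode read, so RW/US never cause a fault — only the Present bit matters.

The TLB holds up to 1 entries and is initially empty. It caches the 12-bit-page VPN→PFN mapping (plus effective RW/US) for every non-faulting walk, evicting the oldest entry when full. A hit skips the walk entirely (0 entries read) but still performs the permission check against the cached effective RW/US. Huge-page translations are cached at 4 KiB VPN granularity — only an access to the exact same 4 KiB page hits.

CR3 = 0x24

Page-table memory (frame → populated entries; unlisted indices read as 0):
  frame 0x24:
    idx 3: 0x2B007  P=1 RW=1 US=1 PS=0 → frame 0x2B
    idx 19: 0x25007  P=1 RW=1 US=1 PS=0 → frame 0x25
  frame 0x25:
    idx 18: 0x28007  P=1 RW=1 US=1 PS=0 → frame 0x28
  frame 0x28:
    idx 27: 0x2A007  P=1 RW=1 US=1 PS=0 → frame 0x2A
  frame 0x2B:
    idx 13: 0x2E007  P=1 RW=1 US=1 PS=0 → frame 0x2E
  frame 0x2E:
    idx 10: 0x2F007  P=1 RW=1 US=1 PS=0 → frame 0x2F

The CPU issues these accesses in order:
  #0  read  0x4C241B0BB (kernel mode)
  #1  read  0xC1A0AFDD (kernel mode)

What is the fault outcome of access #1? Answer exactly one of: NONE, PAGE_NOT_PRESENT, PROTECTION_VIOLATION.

Trace:
#0 VA=0x4C241B0BB (r,kernel):
  L0 @0x24[19] → 0x25007  P=1,RW=1,US=1,PS=0
  L1 @0x25[18] → 0x28007  P=1,RW=1,US=1,PS=0
  L2 @0x28[27] → 0x2A007  P=1,RW=1,US=1,PS=0
  ✓ 0x2A0BB  — 3 lookups
#1 VA=0xC1A0AFDD (r,kernel):
  L0 @0x24[3] → 0x2B007  P=1,RW=1,US=1,PS=0
  L1 @0x2B[13] → 0x2E007  P=1,RW=1,US=1,PS=0
  L2 @0x2E[10] → 0x2F007  P=1,RW=1,US=1,PS=0
  ✓ 0x2FFDD  — 3 lookups

Access #1 fault: NONE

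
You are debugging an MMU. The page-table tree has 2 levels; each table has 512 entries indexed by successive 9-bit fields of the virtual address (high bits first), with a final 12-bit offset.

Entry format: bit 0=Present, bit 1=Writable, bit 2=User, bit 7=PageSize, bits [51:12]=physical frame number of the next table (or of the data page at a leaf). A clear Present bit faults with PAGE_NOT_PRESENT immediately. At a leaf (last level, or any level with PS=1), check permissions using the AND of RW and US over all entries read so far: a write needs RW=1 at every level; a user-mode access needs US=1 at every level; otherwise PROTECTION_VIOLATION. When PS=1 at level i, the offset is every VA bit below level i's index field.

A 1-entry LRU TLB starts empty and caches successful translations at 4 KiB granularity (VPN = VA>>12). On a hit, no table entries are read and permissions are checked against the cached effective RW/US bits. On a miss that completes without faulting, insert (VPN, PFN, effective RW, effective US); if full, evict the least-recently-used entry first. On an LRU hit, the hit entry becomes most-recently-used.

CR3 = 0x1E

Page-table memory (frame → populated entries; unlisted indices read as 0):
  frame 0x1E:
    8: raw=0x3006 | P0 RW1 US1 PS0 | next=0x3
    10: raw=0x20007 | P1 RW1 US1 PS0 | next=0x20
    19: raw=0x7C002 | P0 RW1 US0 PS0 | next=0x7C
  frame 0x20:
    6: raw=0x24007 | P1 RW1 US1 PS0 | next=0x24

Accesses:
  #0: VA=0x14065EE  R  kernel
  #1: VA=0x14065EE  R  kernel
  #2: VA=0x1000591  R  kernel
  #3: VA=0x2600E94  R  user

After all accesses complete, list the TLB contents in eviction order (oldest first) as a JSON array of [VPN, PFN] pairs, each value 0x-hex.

Trace:
#0 VA=0x14065EE (r,kernel):
  L0 @0x1E[10] → 0x20007  P=1,RW=1,US=1,PS=0
  L1 @0x20[6] → 0x24007  P=1,RW=1,US=1,PS=0
  → PA=0x245EE  (2 entries read)
#1 VA=0x14065EE (r,kernel):
  TLB hit vpn=0x1406 → PA=0x245EE
#2 VA=0x1000591 (r,kernel):
  L0 @0x1E[8] → 0x3006  P=0,RW=1,US=1,PS=0
  ⇒ fault: PAGE_NOT_PRESENT  — 1 lookups
#3 VA=0x2600E94 (r,user):
  L0 @0x1E[19] → 0x7C002  P=0,RW=1,US=0,PS=0
  ⇒ fault: PAGE_NOT_PRESENT  — 1 lookups

TLB: [["0x1406", "0x24"]]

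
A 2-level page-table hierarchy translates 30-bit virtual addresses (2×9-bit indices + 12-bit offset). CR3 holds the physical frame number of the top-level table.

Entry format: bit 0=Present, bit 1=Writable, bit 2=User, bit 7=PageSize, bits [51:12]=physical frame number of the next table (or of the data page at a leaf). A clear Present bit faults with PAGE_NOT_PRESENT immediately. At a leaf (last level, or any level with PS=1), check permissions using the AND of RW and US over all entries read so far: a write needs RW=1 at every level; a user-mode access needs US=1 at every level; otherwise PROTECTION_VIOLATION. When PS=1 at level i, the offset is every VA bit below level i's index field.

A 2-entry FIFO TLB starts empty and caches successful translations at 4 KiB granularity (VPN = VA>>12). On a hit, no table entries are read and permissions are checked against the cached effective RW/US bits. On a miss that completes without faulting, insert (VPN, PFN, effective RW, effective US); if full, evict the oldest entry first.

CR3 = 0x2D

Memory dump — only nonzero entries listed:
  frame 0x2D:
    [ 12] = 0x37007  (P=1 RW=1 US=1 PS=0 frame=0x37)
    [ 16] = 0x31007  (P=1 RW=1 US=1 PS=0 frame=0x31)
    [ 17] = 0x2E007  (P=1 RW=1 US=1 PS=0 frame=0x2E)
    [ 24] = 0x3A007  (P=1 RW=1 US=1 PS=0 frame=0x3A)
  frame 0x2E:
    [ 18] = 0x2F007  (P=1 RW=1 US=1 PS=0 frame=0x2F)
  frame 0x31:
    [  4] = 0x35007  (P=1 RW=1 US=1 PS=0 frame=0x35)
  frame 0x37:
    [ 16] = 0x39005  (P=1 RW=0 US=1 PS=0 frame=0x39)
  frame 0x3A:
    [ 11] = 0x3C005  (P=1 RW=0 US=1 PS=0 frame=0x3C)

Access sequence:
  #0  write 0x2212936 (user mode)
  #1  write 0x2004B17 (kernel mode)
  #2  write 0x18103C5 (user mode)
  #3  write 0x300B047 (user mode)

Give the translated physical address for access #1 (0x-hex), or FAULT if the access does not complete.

Trace:
#0 VA=0x2212936 (w,user):
  L0: frame=0x2D idx=17 entry=0x2E007 [P=1 RW=1 US=1 PS=0]
  L1: frame=0x2E idx=18 entry=0x2F007 [P=1 RW=1 US=1 PS=0]
  ⇒ phys 0x2F936  [2 reads]
#1 VA=0x2004B17 (w,kernel):
  L0: frame=0x2D idx=16 entry=0x31007 [P=1 RW=1 US=1 PS=0]
  L1: frame=0x31 idx=4 entry=0x35007 [P=1 RW=1 US=1 PS=0]
  ⇒ phys 0x35B17  [2 reads]
#2 VA=0x18103C5 (w,user):
  L0: frame=0x2D idx=12 entry=0x37007 [P=1 RW=1 US=1 PS=0]
  L1: frame=0x37 idx=16 entry=0x39005 [P=1 RW=0 US=1 PS=0]
  → PROTECTION_VIOLATION  (2 entries read)
#3 VA=0x300B047 (w,user):
  L0: frame=0x2D idx=24 entry=0x3A007 [P=1 RW=1 US=1 PS=0]
  L1: frame=0x3A idx=11 entry=0x3C005 [P=1 RW=0 US=1 PS=0]
  → PROTECTION_VIOLATION  (2 entries read)

Access #1 PA: 0x35B17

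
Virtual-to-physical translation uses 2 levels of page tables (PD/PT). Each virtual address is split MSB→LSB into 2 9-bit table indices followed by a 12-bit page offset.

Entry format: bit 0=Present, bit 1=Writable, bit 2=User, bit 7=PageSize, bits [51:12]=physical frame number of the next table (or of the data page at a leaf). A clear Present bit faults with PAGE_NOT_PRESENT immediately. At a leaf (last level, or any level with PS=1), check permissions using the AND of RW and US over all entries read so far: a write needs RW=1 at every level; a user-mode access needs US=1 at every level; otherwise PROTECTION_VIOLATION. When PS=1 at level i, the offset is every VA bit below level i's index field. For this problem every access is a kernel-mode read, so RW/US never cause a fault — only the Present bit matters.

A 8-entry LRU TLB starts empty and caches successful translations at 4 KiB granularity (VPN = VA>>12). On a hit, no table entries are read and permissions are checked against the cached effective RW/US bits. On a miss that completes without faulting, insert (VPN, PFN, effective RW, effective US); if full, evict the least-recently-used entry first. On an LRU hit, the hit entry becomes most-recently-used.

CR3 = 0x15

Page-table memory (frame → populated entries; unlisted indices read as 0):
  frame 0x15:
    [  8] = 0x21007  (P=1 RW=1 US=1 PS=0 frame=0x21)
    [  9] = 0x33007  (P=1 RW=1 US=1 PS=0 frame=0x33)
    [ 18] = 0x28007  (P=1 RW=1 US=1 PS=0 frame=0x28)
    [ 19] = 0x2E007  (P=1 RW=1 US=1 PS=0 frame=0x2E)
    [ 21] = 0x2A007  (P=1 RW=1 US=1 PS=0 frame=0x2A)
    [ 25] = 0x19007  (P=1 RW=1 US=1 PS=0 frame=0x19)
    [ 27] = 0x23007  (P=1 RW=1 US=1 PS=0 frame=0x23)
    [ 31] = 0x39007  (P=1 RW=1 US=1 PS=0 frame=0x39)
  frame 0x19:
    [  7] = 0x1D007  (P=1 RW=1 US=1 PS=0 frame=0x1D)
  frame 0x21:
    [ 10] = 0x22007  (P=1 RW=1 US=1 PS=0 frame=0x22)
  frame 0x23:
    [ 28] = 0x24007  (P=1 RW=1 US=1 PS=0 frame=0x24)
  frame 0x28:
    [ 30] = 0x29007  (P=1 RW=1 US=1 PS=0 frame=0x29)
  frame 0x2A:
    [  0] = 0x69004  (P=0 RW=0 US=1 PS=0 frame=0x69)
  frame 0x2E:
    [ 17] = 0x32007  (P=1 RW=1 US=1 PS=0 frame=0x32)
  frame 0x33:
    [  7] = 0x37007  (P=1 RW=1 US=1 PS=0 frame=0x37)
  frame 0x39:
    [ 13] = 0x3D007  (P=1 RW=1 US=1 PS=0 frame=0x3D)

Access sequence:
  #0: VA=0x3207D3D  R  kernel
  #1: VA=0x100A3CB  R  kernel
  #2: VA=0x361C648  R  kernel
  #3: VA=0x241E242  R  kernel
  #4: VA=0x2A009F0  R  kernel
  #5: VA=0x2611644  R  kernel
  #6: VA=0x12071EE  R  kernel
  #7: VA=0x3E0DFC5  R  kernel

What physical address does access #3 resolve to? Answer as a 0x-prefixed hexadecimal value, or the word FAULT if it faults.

Trace:
#0 VA=0x3207D3D (r,kernel):
  L0 @0x15[25] → 0x19007  P=1,RW=1,US=1,PS=0
  L1 @0x19[7] → 0x1D007  P=1,RW=1,US=1,PS=0
  → PA=0x1DD3D  (2 entries read)
#1 VA=0x100A3CB (r,kernel):
  L0 @0x15[8] → 0x21007  P=1,RW=1,US=1,PS=0
  L1 @0x21[10] → 0x22007  P=1,RW=1,US=1,PS=0
  → PA=0x223CB  (2 entries read)
#2 VA=0x361C648 (r,kernel):
  L0 @0x15[27] → 0x23007  P=1,RW=1,US=1,PS=0
  L1 @0x23[28] → 0x24007  P=1,RW=1,US=1,PS=0
  → PA=0x24648  (2 entries read)
#3 VA=0x241E242 (r,kernel):
  L0 @0x15[18] → 0x28007  P=1,RW=1,US=1,PS=0
  L1 @0x28[30] → 0x29007  P=1,RW=1,US=1,PS=0
  → PA=0x29242  (2 entries read)
#4 VA=0x2A009F0 (r,kernel):
  L0 @0x15[21] → 0x2A007  P=1,RW=1,US=1,PS=0
  L1 @0x2A[0] → 0x69004  P=0,RW=0,US=1,PS=0
  ⇒ fault: PAGE_NOT_PRESENT  — 2 lookups
#5 VA=0x2611644 (r,kernel):
  L0 @0x15[19] → 0x2E007  P=1,RW=1,US=1,PS=0
  L1 @0x2E[17] → 0x32007  P=1,RW=1,US=1,PS=0
  → PA=0x32644  (2 entries read)
#6 VA=0x12071EE (r,kernel):
  L0 @0x15[9] → 0x33007  P=1,RW=1,US=1,PS=0
  L1 @0x33[7] → 0x37007  P=1,RW=1,US=1,PS=0
  → PA=0x371EE  (2 entries read)
#7 VA=0x3E0DFC5 (r,kernel):
  L0 @0x15[31] → 0x39007  P=1,RW=1,US=1,PS=0
  L1 @0x39[13] → 0x3D007  P=1,RW=1,US=1,PS=0
  → PA=0x3DFC5  (2 entries read)

Access #3 PA: 0x29242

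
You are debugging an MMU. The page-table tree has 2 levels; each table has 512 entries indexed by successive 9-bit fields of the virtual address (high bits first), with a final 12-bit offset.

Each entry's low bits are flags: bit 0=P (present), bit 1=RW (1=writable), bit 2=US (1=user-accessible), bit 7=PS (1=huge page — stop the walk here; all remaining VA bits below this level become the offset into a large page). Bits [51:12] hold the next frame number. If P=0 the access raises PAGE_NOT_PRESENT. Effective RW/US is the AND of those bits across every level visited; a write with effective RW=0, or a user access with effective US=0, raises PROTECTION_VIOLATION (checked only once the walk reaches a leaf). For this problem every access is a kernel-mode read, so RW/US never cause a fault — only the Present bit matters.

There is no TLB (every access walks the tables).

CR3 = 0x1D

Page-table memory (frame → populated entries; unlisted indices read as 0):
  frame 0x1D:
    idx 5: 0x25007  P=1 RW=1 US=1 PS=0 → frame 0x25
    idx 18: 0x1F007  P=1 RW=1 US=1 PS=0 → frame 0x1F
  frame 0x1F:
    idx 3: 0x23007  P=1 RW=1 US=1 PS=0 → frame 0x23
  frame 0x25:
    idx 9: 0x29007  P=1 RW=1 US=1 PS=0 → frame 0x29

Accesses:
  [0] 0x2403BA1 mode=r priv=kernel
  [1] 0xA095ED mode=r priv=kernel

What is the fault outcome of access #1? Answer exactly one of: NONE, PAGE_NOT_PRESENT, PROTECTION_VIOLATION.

Walk each access:
#0 VA=0x2403BA1 (r,kernel):
  [0] read 0x1D idx=18: raw=0x1F007 flags P=1 W=1 U=1 S=0
  [1] read 0x1F idx=3: raw=0x23007 flags P=1 W=1 U=1 S=0
  ✓ 0x23BA1  — 2 lookups
#1 VA=0xA095ED (r,kernel):
  [0] read 0x1D idx=5: raw=0x25007 flags P=1 W=1 U=1 S=0
  [1] read 0x25 idx=9: raw=0x29007 flags P=1 W=1 U=1 S=0
  ✓ 0x295ED  — 2 lookups

Access #1 fault: NONE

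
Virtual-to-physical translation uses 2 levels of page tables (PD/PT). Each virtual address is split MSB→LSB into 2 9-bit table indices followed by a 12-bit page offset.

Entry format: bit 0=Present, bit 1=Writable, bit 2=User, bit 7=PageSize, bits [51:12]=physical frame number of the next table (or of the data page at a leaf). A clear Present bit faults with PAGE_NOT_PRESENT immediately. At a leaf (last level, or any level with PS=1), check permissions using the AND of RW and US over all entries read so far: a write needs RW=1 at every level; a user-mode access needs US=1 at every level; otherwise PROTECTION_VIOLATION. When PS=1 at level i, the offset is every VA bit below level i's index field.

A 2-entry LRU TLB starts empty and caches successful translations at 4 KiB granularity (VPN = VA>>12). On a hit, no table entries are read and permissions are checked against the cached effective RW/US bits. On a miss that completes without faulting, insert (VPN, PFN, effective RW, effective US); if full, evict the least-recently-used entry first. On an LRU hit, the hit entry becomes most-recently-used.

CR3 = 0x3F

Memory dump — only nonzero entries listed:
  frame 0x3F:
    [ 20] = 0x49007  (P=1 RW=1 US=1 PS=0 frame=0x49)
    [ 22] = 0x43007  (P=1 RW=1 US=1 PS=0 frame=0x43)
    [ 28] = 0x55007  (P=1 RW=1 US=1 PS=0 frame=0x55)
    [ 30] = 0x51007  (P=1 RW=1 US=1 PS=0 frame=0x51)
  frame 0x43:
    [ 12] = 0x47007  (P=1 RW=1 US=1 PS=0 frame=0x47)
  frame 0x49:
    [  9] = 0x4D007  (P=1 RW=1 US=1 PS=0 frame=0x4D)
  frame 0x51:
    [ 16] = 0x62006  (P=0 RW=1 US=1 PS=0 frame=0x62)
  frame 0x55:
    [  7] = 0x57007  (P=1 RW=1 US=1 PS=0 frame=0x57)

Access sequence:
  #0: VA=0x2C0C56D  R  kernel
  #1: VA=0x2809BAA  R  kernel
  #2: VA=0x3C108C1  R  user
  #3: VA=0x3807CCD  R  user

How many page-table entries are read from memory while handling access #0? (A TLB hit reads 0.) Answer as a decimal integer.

Per-access translation:
#0 VA=0x2C0C56D (r,kernel):
  L0 @0x3F[22] → 0x43007  P=1,RW=1,US=1,PS=0
  L1 @0x43[12] → 0x47007  P=1,RW=1,US=1,PS=0
  ⇒ phys 0x4756D  [2 reads]
#1 VA=0x2809BAA (r,kernel):
  L0 @0x3F[20] → 0x49007  P=1,RW=1,US=1,PS=0
  L1 @0x49[9] → 0x4D007  P=1,RW=1,US=1,PS=0
  ⇒ phys 0x4DBAA  [2 reads]
#2 VA=0x3C108C1 (r,user):
  L0 @0x3F[30] → 0x51007  P=1,RW=1,US=1,PS=0
  L1 @0x51[16] → 0x62006  P=0,RW=1,US=1,PS=0
  ✗ PAGE_NOT_PRESENT  [2 reads]
#3 VA=0x3807CCD (r,user):
  L0 @0x3F[28] → 0x55007  P=1,RW=1,US=1,PS=0
  L1 @0x55[7] → 0x57007  P=1,RW=1,US=1,PS=0
  ⇒ phys 0x57CCD  [2 reads]

Entries read for #0: 2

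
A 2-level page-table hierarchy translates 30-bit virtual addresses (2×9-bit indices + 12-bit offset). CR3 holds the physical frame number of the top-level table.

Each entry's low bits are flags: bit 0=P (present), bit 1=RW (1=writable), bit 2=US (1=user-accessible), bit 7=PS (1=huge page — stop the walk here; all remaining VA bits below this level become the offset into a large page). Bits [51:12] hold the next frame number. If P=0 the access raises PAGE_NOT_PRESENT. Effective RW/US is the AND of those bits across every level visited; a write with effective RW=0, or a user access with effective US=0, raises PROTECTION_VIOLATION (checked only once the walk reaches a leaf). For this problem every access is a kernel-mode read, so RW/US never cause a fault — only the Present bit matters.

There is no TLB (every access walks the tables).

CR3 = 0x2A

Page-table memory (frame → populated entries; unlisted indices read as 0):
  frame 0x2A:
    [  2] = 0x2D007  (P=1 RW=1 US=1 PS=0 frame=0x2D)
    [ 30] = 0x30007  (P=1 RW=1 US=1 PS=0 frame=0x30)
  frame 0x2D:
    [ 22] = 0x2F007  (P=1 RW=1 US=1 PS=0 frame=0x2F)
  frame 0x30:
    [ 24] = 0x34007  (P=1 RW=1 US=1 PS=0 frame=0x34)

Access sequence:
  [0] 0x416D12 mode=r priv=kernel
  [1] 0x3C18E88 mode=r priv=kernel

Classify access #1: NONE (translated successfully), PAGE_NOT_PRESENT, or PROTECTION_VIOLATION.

Walk each access:
#0 VA=0x416D12 (r,kernel):
  lvl0: tbl 0x2A, slot 2 ⇒ 0x2D007 (P1/RW1/US1/PS0)
  lvl1: tbl 0x2D, slot 22 ⇒ 0x2F007 (P1/RW1/US1/PS0)
  ⇒ phys 0x2FD12  [2 reads]
#1 VA=0x3C18E88 (r,kernel):
  lvl0: tbl 0x2A, slot 30 ⇒ 0x30007 (P1/RW1/US1/PS0)
  lvl1: tbl 0x30, slot 24 ⇒ 0x34007 (P1/RW1/US1/PS0)
  ⇒ phys 0x34E88  [2 reads]

Access #1 fault: NONE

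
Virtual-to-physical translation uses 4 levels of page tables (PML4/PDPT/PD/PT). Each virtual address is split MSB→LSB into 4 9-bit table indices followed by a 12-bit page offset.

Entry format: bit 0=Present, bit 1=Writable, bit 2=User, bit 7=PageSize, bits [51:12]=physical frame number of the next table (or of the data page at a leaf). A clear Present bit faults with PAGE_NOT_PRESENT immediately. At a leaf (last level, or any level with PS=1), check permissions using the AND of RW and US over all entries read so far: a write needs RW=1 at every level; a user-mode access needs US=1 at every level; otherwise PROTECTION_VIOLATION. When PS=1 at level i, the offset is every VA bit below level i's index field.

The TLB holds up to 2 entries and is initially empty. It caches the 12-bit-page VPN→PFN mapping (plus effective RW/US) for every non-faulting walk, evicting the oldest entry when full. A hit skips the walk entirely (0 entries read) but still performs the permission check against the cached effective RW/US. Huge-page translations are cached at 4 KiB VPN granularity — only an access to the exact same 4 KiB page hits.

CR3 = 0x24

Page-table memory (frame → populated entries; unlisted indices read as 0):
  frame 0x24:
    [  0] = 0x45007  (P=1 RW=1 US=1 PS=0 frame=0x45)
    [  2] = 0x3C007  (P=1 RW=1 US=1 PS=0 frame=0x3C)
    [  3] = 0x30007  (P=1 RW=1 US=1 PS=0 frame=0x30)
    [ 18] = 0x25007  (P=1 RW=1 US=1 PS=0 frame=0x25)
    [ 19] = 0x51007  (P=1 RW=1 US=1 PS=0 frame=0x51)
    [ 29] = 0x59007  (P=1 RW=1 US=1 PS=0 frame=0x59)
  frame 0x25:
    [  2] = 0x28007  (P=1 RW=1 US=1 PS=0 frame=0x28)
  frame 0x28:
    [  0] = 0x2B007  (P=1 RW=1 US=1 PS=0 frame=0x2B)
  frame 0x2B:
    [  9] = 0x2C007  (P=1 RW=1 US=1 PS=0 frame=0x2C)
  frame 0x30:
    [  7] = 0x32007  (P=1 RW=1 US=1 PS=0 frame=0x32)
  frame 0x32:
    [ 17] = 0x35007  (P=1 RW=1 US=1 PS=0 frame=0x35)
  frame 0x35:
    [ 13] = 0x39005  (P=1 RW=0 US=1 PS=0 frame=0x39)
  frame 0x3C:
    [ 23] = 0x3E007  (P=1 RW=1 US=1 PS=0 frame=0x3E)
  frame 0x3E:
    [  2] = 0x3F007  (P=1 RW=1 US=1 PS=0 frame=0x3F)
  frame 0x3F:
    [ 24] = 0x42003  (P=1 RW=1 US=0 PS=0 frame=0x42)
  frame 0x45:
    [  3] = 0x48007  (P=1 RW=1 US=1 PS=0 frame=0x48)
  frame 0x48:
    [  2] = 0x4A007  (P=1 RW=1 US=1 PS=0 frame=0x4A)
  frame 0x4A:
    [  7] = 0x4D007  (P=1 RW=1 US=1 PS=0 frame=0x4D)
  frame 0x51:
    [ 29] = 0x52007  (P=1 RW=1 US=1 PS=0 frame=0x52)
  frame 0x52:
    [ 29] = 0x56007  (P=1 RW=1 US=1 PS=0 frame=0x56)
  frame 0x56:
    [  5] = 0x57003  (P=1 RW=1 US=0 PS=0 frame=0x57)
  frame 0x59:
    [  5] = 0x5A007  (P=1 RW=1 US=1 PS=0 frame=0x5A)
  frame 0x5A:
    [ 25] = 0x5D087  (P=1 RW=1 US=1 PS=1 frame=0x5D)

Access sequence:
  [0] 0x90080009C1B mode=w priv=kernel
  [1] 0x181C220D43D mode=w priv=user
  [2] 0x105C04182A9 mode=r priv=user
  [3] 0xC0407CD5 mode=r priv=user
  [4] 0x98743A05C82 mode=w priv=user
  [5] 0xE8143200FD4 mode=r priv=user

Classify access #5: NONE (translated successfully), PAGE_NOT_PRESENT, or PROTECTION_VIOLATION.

Trace:
#0 VA=0x90080009C1B (w,kernel):
  lvl0: tbl 0x24, slot 18 ⇒ 0x25007 (P1/RW1/US1/PS0)
  lvl1: tbl 0x25, slot 2 ⇒ 0x28007 (P1/RW1/US1/PS0)
  lvl2: tbl 0x28, slot 0 ⇒ 0x2B007 (P1/RW1/US1/PS0)
  lvl3: tbl 0x2B, slot 9 ⇒ 0x2C007 (P1/RW1/US1/PS0)
  ⇒ phys 0x2CC1B  [4 reads]
#1 VA=0x181C220D43D (w,user):
  lvl0: tbl 0x24, slot 3 ⇒ 0x30007 (P1/RW1/US1/PS0)
  lvl1: tbl 0x30, slot 7 ⇒ 0x32007 (P1/RW1/US1/PS0)
  lvl2: tbl 0x32, slot 17 ⇒ 0x35007 (P1/RW1/US1/PS0)
  lvl3: tbl 0x35, slot 13 ⇒ 0x39005 (P1/RW0/US1/PS0)
  ⇒ fault: PROTECTION_VIOLATION  — 4 lookups
#2 VA=0x105C04182A9 (r,user):
  lvl0: tbl 0x24, slot 2 ⇒ 0x3C007 (P1/RW1/US1/PS0)
  lvl1: tbl 0x3C, slot 23 ⇒ 0x3E007 (P1/RW1/US1/PS0)
  lvl2: tbl 0x3E, slot 2 ⇒ 0x3F007 (P1/RW1/US1/PS0)
  lvl3: tbl 0x3F, slot 24 ⇒ 0x42003 (P1/RW1/US0/PS0)
  ⇒ fault: PROTECTION_VIOLATION  — 4 lookups
#3 VA=0xC0407CD5 (r,user):
  lvl0: tbl 0x24, slot 0 ⇒ 0x45007 (P1/RW1/US1/PS0)
  lvl1: tbl 0x45, slot 3 ⇒ 0x48007 (P1/RW1/US1/PS0)
  lvl2: tbl 0x48, slot 2 ⇒ 0x4A007 (P1/RW1/US1/PS0)
  lvl3: tbl 0x4A, slot 7 ⇒ 0x4D007 (P1/RW1/US1/PS0)
  ⇒ phys 0x4DCD5  [4 reads]
#4 VA=0x98743A05C82 (w,user):
  lvl0: tbl 0x24, slot 19 ⇒ 0x51007 (P1/RW1/US1/PS0)
  lvl1: tbl 0x51, slot 29 ⇒ 0x52007 (P1/RW1/US1/PS0)
  lvl2: tbl 0x52, slot 29 ⇒ 0x56007 (P1/RW1/US1/PS0)
  lvl3: tbl 0x56, slot 5 ⇒ 0x57003 (P1/RW1/US0/PS0)
  ⇒ fault: PROTECTION_VIOLATION  — 4 lookups
#5 VA=0xE8143200FD4 (r,user):
  lvl0: tbl 0x24, slot 29 ⇒ 0x59007 (P1/RW1/US1/PS0)
  lvl1: tbl 0x59, slot 5 ⇒ 0x5A007 (P1/RW1/US1/PS0)
  lvl2: tbl 0x5A, slot 25 ⇒ 0x5D087 (P1/RW1/US1/PS1)
  ⇒ phys 0x5DFD4 (huge @L2)  [3 reads]

Access #5 fault: NONE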